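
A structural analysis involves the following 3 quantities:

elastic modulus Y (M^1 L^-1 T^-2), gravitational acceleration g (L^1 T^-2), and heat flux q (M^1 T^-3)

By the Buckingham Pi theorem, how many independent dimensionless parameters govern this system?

0

There are 3 variables and 3 base dimensions (M, L, T).
The dimension matrix has rank 3.
Independent dimensionless groups: 3 − 3 = 0.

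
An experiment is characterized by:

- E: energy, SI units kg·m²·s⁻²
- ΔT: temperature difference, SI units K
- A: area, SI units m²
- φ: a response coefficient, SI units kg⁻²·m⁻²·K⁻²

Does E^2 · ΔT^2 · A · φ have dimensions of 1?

no

Sum the exponent of each base dimension across the product:
  M: 2·[E]_M + 2·[ΔT]_M + [A]_M + [φ]_M = 2·(1) + 2·(0) + (0) + (-2) = 0
  L: 2·[E]_L + 2·[ΔT]_L + [A]_L + [φ]_L = 2·(2) + 2·(0) + (2) + (-2) = 4
  T: 2·[E]_T + 2·[ΔT]_T + [A]_T + [φ]_T = 2·(-2) + 2·(0) + (0) + (0) = -4
  Θ: 2·[E]_Θ + 2·[ΔT]_Θ + [A]_Θ + [φ]_Θ = 2·(0) + 2·(1) + (0) + (-2) = 0
Net dimensions [L⁴ T⁻⁴] ≠ [1] — not dimensionless.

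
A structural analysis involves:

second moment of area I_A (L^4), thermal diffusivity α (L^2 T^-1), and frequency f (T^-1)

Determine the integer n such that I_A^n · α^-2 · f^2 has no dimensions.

Balance the L exponent: (4)·n from I_A, plus −2·(2) + 2·(0) = -4 from the rest, must sum to zero.
4n − 4 = 0, so n = 1.

1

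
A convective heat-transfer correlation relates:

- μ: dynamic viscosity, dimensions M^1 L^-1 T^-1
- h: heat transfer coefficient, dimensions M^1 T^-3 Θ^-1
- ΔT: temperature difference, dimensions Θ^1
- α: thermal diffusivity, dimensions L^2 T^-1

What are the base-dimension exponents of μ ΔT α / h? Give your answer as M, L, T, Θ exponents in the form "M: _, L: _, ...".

M: 0, L: 1, T: 1, Θ: 2

Collect each base-dimension exponent across the product:
  M: (1) − (1) + (0) + (0) = 0
  L: (-1) − (0) + (0) + (2) = 1
  T: (-1) − (-3) + (0) + (-1) = 1
  Θ: (0) − (-1) + (1) + (0) = 2
So the dimensions are [L T Θ²].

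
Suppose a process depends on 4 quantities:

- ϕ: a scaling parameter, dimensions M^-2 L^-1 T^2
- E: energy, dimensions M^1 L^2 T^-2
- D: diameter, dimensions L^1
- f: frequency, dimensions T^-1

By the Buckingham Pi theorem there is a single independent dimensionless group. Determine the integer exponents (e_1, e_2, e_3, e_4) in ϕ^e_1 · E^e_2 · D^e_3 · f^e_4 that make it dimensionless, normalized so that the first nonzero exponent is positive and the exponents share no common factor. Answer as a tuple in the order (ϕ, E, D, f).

(1, 2, -3, -2)

M: e_1·(-2) + e_2·(1) + e_3·(0) + e_4·(0) = 0
L: e_1·(-1) + e_2·(2) + e_3·(1) + e_4·(0) = 0
T: e_1·(2) + e_2·(-2) + e_3·(0) + e_4·(-1) = 0
Solving this homogeneous linear system for the smallest-integer solution (first nonzero entry positive) gives (1, 2, -3, -2).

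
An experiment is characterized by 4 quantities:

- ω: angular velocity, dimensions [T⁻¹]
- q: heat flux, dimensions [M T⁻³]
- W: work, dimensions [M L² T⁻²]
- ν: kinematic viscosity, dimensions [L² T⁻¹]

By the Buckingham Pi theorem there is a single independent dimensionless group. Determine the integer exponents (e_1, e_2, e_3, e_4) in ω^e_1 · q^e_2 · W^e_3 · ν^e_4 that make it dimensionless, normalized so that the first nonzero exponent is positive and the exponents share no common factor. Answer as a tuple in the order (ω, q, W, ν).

(2, -1, 1, -1)

M: e_1·(0) + e_2·(1) + e_3·(1) + e_4·(0) = 0
L: e_1·(0) + e_2·(0) + e_3·(2) + e_4·(2) = 0
T: e_1·(-1) + e_2·(-3) + e_3·(-2) + e_4·(-1) = 0
Solving this homogeneous linear system for the smallest-integer solution (first nonzero entry positive) gives (2, -1, 1, -1).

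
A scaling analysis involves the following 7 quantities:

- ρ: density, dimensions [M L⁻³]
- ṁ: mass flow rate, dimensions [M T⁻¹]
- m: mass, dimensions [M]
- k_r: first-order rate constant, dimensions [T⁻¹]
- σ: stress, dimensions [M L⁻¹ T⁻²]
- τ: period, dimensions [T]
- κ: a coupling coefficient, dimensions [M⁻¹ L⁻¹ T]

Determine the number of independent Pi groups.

4

There are 7 variables and 3 base dimensions (M, L, T).
The dimension matrix has rank 3.
Independent dimensionless groups: 7 − 3 = 4.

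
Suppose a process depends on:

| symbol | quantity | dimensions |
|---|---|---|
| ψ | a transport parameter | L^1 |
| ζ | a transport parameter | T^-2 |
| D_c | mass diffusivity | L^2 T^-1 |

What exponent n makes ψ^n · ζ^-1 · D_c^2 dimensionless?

-4

Balance the L exponent: (1)·n from ψ, plus −(0) + 2·(2) = 4 from the rest, must sum to zero.
n + 4 = 0, so n = -4.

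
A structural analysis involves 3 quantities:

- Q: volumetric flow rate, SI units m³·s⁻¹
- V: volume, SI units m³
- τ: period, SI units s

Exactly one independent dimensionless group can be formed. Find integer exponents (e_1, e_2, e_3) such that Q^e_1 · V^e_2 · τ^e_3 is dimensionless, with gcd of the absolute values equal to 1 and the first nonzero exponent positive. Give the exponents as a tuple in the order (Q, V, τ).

L: e_1·(3) + e_2·(3) + e_3·(0) = 0
T: e_1·(-1) + e_2·(0) + e_3·(1) = 0
Solving this homogeneous linear system for the smallest-integer solution (first nonzero entry positive) gives (1, -1, 1).

(1, -1, 1)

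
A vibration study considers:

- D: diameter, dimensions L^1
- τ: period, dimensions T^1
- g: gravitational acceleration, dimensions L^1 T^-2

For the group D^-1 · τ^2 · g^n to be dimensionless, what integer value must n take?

Balance the L exponent: (1)·n from g, plus −(1) + 2·(0) = -1 from the rest, must sum to zero.
n − 1 = 0, so n = 1.

1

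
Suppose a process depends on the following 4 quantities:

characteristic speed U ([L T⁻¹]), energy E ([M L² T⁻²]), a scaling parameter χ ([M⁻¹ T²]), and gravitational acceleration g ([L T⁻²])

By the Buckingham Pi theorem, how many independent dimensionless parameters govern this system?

1

There are 4 variables and 3 base dimensions (M, L, T).
The dimension matrix has rank 3.
Independent dimensionless groups: 4 − 3 = 1.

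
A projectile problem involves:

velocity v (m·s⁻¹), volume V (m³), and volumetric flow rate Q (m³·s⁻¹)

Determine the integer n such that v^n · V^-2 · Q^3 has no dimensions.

-3

Balance the L exponent: (1)·n from v, plus −2·(3) + 3·(3) = 3 from the rest, must sum to zero.
n + 3 = 0, so n = -3.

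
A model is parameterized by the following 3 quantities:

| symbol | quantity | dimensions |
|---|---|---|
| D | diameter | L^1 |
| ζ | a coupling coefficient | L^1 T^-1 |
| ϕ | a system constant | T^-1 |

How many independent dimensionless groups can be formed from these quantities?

1

There are 3 variables and 2 base dimensions (L, T).
The dimension matrix has rank 2.
Independent dimensionless groups: 3 − 2 = 1.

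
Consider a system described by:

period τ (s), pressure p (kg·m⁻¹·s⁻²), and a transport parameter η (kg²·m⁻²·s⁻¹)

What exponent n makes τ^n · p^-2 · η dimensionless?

Balance the T exponent: (1)·n from τ, plus −2·(-2) + (-1) = 3 from the rest, must sum to zero.
n + 3 = 0, so n = -3.

-3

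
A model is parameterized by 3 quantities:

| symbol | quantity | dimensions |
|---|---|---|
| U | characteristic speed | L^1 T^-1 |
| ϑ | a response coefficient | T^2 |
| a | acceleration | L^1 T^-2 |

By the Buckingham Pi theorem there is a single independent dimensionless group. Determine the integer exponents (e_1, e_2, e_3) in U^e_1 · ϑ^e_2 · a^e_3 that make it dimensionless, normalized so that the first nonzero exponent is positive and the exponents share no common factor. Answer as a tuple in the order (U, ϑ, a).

L: e_1·(1) + e_2·(0) + e_3·(1) = 0
T: e_1·(-1) + e_2·(2) + e_3·(-2) = 0
Solving this homogeneous linear system for the smallest-integer solution (first nonzero entry positive) gives (2, -1, -2).

(2, -1, -2)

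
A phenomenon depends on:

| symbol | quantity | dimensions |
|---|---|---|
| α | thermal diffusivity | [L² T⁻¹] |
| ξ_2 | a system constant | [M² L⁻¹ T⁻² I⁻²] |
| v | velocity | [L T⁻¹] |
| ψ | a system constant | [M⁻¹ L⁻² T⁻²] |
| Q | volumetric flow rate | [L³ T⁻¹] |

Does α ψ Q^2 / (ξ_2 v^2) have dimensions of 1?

no

Sum the exponent of each base dimension across the product:
  M: [α]_M − [ξ_2]_M − 2·[v]_M + [ψ]_M + 2·[Q]_M = (0) − (2) − 2·(0) + (-1) + 2·(0) = -3
  L: [α]_L − [ξ_2]_L − 2·[v]_L + [ψ]_L + 2·[Q]_L = (2) − (-1) − 2·(1) + (-2) + 2·(3) = 5
  T: [α]_T − [ξ_2]_T − 2·[v]_T + [ψ]_T + 2·[Q]_T = (-1) − (-2) − 2·(-1) + (-2) + 2·(-1) = -1
  I: [α]_I − [ξ_2]_I − 2·[v]_I + [ψ]_I + 2·[Q]_I = (0) − (-2) − 2·(0) + (0) + 2·(0) = 2
Net dimensions [M⁻³ L⁵ T⁻¹ I²] ≠ [1] — not dimensionless.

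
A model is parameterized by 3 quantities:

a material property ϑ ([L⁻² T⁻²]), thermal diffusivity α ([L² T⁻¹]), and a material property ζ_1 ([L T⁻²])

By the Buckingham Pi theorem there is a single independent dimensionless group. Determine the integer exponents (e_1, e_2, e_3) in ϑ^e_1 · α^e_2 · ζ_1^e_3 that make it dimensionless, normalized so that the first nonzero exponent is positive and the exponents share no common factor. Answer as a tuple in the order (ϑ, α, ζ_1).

(1, 2, -2)

L: e_1·(-2) + e_2·(2) + e_3·(1) = 0
T: e_1·(-2) + e_2·(-1) + e_3·(-2) = 0
Solving this homogeneous linear system for the smallest-integer solution (first nonzero entry positive) gives (1, 2, -2).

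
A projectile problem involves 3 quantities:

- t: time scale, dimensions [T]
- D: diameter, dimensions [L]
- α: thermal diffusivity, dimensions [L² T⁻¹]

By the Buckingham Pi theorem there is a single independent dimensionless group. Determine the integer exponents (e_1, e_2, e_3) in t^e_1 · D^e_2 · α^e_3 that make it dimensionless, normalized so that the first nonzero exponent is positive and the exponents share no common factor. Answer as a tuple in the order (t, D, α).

(1, -2, 1)

L: e_1·(0) + e_2·(1) + e_3·(2) = 0
T: e_1·(1) + e_2·(0) + e_3·(-1) = 0
Solving this homogeneous linear system for the smallest-integer solution (first nonzero entry positive) gives (1, -2, 1).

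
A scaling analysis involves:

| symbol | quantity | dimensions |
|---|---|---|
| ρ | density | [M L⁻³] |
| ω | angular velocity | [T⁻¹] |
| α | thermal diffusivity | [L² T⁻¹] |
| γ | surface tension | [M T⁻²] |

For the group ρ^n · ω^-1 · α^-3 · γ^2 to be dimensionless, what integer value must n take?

-2

Balance the M exponent: (1)·n from ρ, plus −(0) − 3·(0) + 2·(1) = 2 from the rest, must sum to zero.
n + 2 = 0, so n = -2.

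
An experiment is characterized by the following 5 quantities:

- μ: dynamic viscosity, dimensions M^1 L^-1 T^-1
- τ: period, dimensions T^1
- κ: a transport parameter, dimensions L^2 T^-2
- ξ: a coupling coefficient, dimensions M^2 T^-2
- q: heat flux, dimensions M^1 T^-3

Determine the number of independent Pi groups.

There are 5 variables and 3 base dimensions (M, L, T).
The dimension matrix has rank 3.
Independent dimensionless groups: 5 − 3 = 2.

2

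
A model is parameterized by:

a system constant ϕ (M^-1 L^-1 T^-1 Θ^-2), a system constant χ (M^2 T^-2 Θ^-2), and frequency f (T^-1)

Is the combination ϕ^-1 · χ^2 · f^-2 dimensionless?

Sum the exponent of each base dimension across the product:
  M: −[ϕ]_M + 2·[χ]_M − 2·[f]_M = −(-1) + 2·(2) − 2·(0) = 5
  L: −[ϕ]_L + 2·[χ]_L − 2·[f]_L = −(-1) + 2·(0) − 2·(0) = 1
  T: −[ϕ]_T + 2·[χ]_T − 2·[f]_T = −(-1) + 2·(-2) − 2·(-1) = -1
  Θ: −[ϕ]_Θ + 2·[χ]_Θ − 2·[f]_Θ = −(-2) + 2·(-2) − 2·(0) = -2
Net dimensions [M⁵ L T⁻¹ Θ⁻²] ≠ [1] — not dimensionless.

no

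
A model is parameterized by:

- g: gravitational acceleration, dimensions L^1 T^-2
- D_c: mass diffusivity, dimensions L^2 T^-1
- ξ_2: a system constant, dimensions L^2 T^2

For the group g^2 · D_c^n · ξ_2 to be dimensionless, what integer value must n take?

Balance the L exponent: (2)·n from D_c, plus 2·(1) + (2) = 4 from the rest, must sum to zero.
2n + 4 = 0, so n = -2.

-2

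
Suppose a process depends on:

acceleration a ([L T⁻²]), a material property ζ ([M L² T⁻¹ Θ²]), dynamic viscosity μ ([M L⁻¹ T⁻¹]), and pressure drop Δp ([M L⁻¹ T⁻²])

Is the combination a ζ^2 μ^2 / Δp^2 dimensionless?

no

Sum the exponent of each base dimension across the product:
  M: [a]_M + 2·[ζ]_M + 2·[μ]_M − 2·[Δp]_M = (0) + 2·(1) + 2·(1) − 2·(1) = 2
  L: [a]_L + 2·[ζ]_L + 2·[μ]_L − 2·[Δp]_L = (1) + 2·(2) + 2·(-1) − 2·(-1) = 5
  T: [a]_T + 2·[ζ]_T + 2·[μ]_T − 2·[Δp]_T = (-2) + 2·(-1) + 2·(-1) − 2·(-2) = -2
  Θ: [a]_Θ + 2·[ζ]_Θ + 2·[μ]_Θ − 2·[Δp]_Θ = (0) + 2·(2) + 2·(0) − 2·(0) = 4
Net dimensions [M² L⁵ T⁻² Θ⁴] ≠ [1] — not dimensionless.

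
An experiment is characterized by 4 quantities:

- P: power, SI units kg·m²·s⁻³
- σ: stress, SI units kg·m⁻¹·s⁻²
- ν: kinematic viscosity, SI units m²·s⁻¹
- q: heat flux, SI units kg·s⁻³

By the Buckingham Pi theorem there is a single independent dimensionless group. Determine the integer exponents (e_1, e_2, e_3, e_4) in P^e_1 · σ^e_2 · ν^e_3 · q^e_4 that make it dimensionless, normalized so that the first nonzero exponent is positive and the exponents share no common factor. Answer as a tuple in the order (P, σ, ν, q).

(1, -2, -2, 1)

M: e_1·(1) + e_2·(1) + e_3·(0) + e_4·(1) = 0
L: e_1·(2) + e_2·(-1) + e_3·(2) + e_4·(0) = 0
T: e_1·(-3) + e_2·(-2) + e_3·(-1) + e_4·(-3) = 0
Solving this homogeneous linear system for the smallest-integer solution (first nonzero entry positive) gives (1, -2, -2, 1).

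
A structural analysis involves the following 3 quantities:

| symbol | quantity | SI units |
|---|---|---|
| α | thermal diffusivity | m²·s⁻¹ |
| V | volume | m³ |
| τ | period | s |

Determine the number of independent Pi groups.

1

There are 3 variables and 2 base dimensions (L, T).
The dimension matrix has rank 2.
Independent dimensionless groups: 3 − 2 = 1.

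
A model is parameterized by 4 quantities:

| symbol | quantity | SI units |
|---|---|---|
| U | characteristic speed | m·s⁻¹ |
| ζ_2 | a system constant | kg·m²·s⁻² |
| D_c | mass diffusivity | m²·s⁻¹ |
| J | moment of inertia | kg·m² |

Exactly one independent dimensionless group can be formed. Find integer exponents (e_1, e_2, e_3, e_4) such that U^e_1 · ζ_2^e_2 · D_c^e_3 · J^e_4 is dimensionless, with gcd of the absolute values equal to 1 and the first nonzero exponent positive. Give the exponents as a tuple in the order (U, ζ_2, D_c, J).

(4, -1, -2, 1)

M: e_1·(0) + e_2·(1) + e_3·(0) + e_4·(1) = 0
L: e_1·(1) + e_2·(2) + e_3·(2) + e_4·(2) = 0
T: e_1·(-1) + e_2·(-2) + e_3·(-1) + e_4·(0) = 0
Solving this homogeneous linear system for the smallest-integer solution (first nonzero entry positive) gives (4, -1, -2, 1).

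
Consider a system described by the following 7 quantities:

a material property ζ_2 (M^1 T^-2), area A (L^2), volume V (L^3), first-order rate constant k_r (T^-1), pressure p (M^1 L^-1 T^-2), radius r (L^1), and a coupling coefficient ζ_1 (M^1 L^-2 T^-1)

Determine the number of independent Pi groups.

4

There are 7 variables and 3 base dimensions (M, L, T).
The dimension matrix has rank 3.
Independent dimensionless groups: 7 − 3 = 4.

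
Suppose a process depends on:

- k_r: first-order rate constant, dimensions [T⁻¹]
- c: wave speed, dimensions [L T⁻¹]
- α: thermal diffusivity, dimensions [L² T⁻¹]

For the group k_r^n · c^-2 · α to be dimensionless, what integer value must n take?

1

Balance the T exponent: (-1)·n from k_r, plus −2·(-1) + (-1) = 1 from the rest, must sum to zero.
−n + 1 = 0, so n = 1.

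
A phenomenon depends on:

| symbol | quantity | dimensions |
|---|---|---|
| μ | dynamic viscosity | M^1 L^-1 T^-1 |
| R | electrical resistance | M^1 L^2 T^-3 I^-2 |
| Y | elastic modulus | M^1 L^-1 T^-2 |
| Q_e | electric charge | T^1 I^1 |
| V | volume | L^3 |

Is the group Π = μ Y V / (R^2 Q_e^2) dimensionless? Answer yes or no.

Sum the exponent of each base dimension across the product:
  M: [μ]_M − 2·[R]_M + [Y]_M − 2·[Q_e]_M + [V]_M = (1) − 2·(1) + (1) − 2·(0) + (0) = 0
  L: [μ]_L − 2·[R]_L + [Y]_L − 2·[Q_e]_L + [V]_L = (-1) − 2·(2) + (-1) − 2·(0) + (3) = -3
  T: [μ]_T − 2·[R]_T + [Y]_T − 2·[Q_e]_T + [V]_T = (-1) − 2·(-3) + (-2) − 2·(1) + (0) = 1
  I: [μ]_I − 2·[R]_I + [Y]_I − 2·[Q_e]_I + [V]_I = (0) − 2·(-2) + (0) − 2·(1) + (0) = 2
Net dimensions [L⁻³ T I²] ≠ [1] — not dimensionless.

no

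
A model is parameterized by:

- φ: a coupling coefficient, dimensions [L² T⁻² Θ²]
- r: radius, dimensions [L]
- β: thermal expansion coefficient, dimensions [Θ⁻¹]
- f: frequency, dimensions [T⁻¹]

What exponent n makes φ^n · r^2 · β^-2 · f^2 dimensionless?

-1

Balance the L exponent: (2)·n from φ, plus 2·(1) − 2·(0) + 2·(0) = 2 from the rest, must sum to zero.
2n + 2 = 0, so n = -1.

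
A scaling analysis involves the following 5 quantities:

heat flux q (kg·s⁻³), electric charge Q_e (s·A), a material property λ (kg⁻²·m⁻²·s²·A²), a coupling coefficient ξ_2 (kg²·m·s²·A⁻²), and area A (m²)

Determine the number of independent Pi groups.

There are 5 variables and 4 base dimensions (M, L, T, I).
The dimension matrix has rank 4.
Independent dimensionless groups: 5 − 4 = 1.

1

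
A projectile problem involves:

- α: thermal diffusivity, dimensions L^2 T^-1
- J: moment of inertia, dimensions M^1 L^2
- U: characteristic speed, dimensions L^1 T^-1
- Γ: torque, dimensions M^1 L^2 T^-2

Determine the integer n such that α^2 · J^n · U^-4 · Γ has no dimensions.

-1

Balance the M exponent: (1)·n from J, plus 2·(0) − 4·(0) + (1) = 1 from the rest, must sum to zero.
n + 1 = 0, so n = -1.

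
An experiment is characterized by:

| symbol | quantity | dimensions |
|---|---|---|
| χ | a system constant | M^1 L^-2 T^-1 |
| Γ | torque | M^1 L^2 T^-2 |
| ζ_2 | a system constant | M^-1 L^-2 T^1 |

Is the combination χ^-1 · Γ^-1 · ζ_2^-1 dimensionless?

no

Sum the exponent of each base dimension across the product:
  M: −[χ]_M − [Γ]_M − [ζ_2]_M = −(1) − (1) − (-1) = -1
  L: −[χ]_L − [Γ]_L − [ζ_2]_L = −(-2) − (2) − (-2) = 2
  T: −[χ]_T − [Γ]_T − [ζ_2]_T = −(-1) − (-2) − (1) = 2
Net dimensions [M⁻¹ L² T²] ≠ [1] — not dimensionless.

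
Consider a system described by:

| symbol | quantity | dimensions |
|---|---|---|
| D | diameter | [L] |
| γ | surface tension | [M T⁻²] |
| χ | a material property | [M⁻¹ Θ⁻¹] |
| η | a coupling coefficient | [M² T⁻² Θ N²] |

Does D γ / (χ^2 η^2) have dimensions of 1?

Sum the exponent of each base dimension across the product:
  M: [D]_M + [γ]_M − 2·[χ]_M − 2·[η]_M = (0) + (1) − 2·(-1) − 2·(2) = -1
  L: [D]_L + [γ]_L − 2·[χ]_L − 2·[η]_L = (1) + (0) − 2·(0) − 2·(0) = 1
  T: [D]_T + [γ]_T − 2·[χ]_T − 2·[η]_T = (0) + (-2) − 2·(0) − 2·(-2) = 2
  Θ: [D]_Θ + [γ]_Θ − 2·[χ]_Θ − 2·[η]_Θ = (0) + (0) − 2·(-1) − 2·(1) = 0
  N: [D]_N + [γ]_N − 2·[χ]_N − 2·[η]_N = (0) + (0) − 2·(0) − 2·(2) = -4
Net dimensions [M⁻¹ L T² N⁻⁴] ≠ [1] — not dimensionless.

no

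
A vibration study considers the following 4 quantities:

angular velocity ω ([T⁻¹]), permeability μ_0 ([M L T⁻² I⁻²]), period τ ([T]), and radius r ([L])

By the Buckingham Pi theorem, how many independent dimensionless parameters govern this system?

There are 4 variables and 4 base dimensions (M, L, T, I).
The dimension matrix has rank 3 (less than 4: the dimension vectors are linearly dependent).
Independent dimensionless groups: 4 − 3 = 1.

1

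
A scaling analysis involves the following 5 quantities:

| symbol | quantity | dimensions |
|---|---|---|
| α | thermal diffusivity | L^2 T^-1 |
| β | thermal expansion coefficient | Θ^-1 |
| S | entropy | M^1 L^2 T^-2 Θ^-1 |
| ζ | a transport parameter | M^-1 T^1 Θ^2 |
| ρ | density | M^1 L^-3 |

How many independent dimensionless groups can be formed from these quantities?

There are 5 variables and 4 base dimensions (M, L, T, Θ).
The dimension matrix has rank 4.
Independent dimensionless groups: 5 − 4 = 1.

1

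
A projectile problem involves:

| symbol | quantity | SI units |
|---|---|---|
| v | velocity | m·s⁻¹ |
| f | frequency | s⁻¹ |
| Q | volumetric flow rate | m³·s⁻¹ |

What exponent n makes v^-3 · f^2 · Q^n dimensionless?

1

Balance the L exponent: (3)·n from Q, plus −3·(1) + 2·(0) = -3 from the rest, must sum to zero.
3n − 3 = 0, so n = 1.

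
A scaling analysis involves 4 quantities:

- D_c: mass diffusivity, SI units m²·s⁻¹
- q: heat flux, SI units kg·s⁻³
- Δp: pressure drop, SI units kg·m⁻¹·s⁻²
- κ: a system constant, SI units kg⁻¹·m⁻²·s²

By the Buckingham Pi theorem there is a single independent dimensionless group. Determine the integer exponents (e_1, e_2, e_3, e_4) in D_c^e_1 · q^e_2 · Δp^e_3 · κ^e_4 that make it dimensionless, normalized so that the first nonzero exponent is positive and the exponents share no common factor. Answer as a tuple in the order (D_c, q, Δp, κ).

(3, -3, 4, 1)

M: e_1·(0) + e_2·(1) + e_3·(1) + e_4·(-1) = 0
L: e_1·(2) + e_2·(0) + e_3·(-1) + e_4·(-2) = 0
T: e_1·(-1) + e_2·(-3) + e_3·(-2) + e_4·(2) = 0
Solving this homogeneous linear system for the smallest-integer solution (first nonzero entry positive) gives (3, -3, 4, 1).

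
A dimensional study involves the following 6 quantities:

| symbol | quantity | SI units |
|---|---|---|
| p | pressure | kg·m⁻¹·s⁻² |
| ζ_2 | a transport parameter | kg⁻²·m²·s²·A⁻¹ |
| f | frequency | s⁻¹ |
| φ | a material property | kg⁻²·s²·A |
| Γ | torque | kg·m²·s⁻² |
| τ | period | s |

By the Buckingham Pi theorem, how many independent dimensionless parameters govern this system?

2

There are 6 variables and 4 base dimensions (M, L, T, I).
The dimension matrix has rank 4.
Independent dimensionless groups: 6 − 4 = 2.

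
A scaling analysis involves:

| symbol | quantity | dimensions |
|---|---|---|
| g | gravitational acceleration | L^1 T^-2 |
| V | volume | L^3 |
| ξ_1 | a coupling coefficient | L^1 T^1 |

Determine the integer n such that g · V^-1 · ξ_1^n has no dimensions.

Balance the L exponent: (1)·n from ξ_1, plus (1) − (3) = -2 from the rest, must sum to zero.
n − 2 = 0, so n = 2.

2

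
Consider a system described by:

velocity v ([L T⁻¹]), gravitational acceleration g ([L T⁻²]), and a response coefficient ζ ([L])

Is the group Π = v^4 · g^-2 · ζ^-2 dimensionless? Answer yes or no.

Sum the exponent of each base dimension across the product:
  M: 4·[v]_M − 2·[g]_M − 2·[ζ]_M = 4·(0) − 2·(0) − 2·(0) = 0
  L: 4·[v]_L − 2·[g]_L − 2·[ζ]_L = 4·(1) − 2·(1) − 2·(1) = 0
  T: 4·[v]_T − 2·[g]_T − 2·[ζ]_T = 4·(-1) − 2·(-2) − 2·(0) = 0
All base exponents vanish — dimensionless.

yes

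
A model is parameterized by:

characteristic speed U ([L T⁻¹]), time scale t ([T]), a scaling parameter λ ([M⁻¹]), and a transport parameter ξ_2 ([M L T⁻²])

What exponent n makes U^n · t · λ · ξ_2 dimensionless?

Balance the L exponent: (1)·n from U, plus (0) + (0) + (1) = 1 from the rest, must sum to zero.
n + 1 = 0, so n = -1.

-1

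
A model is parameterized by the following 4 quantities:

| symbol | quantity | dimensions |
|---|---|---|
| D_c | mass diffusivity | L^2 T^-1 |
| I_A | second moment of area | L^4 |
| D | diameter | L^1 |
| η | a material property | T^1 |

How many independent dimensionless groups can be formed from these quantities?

There are 4 variables and 2 base dimensions (L, T).
The dimension matrix has rank 2.
Independent dimensionless groups: 4 − 2 = 2.

2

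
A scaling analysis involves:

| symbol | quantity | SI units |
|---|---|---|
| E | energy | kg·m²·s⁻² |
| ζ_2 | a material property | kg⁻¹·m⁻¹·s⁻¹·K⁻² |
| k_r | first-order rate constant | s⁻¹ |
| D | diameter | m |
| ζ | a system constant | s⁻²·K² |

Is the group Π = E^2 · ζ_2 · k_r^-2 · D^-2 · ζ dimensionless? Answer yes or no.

Sum the exponent of each base dimension across the product:
  M: 2·[E]_M + [ζ_2]_M − 2·[k_r]_M − 2·[D]_M + [ζ]_M = 2·(1) + (-1) − 2·(0) − 2·(0) + (0) = 1
  L: 2·[E]_L + [ζ_2]_L − 2·[k_r]_L − 2·[D]_L + [ζ]_L = 2·(2) + (-1) − 2·(0) − 2·(1) + (0) = 1
  T: 2·[E]_T + [ζ_2]_T − 2·[k_r]_T − 2·[D]_T + [ζ]_T = 2·(-2) + (-1) − 2·(-1) − 2·(0) + (-2) = -5
  Θ: 2·[E]_Θ + [ζ_2]_Θ − 2·[k_r]_Θ − 2·[D]_Θ + [ζ]_Θ = 2·(0) + (-2) − 2·(0) − 2·(0) + (2) = 0
Net dimensions [M L T⁻⁵] ≠ [1] — not dimensionless.

no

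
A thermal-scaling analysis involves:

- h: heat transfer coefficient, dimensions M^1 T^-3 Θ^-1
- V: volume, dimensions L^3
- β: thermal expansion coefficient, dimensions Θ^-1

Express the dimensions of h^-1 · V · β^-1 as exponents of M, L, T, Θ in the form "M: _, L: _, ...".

M: -1, L: 3, T: 3, Θ: 2

Collect each base-dimension exponent across the product:
  M: −(1) + (0) − (0) = -1
  L: −(0) + (3) − (0) = 3
  T: −(-3) + (0) − (0) = 3
  Θ: −(-1) + (0) − (-1) = 2
So the dimensions are [M⁻¹ L³ T³ Θ²].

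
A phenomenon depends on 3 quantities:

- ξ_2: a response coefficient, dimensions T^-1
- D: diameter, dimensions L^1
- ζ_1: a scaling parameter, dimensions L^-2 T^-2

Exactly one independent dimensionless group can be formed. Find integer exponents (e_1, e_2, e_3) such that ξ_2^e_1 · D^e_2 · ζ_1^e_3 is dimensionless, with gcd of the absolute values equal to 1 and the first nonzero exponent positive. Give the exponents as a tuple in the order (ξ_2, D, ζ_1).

(2, -2, -1)

L: e_1·(0) + e_2·(1) + e_3·(-2) = 0
T: e_1·(-1) + e_2·(0) + e_3·(-2) = 0
Solving this homogeneous linear system for the smallest-integer solution (first nonzero entry positive) gives (2, -2, -1).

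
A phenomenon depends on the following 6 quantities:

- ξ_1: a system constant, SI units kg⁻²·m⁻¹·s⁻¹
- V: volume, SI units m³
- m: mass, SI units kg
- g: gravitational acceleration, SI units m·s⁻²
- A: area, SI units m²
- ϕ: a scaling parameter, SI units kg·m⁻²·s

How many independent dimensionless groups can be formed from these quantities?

3

There are 6 variables and 3 base dimensions (M, L, T).
The dimension matrix has rank 3.
Independent dimensionless groups: 6 − 3 = 3.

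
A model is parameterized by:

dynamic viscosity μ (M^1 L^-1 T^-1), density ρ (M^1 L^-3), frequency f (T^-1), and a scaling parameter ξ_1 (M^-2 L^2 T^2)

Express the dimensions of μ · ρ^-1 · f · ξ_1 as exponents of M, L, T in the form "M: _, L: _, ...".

M: -2, L: 4, T: 0

Collect each base-dimension exponent across the product:
  M: (1) − (1) + (0) + (-2) = -2
  L: (-1) − (-3) + (0) + (2) = 4
  T: (-1) − (0) + (-1) + (2) = 0
So the dimensions are [M⁻² L⁴].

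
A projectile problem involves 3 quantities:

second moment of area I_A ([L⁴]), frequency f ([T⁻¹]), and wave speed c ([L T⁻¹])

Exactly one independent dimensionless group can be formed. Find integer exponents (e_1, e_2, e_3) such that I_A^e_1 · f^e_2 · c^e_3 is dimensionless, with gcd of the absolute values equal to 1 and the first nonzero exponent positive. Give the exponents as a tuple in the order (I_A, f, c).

(1, 4, -4)

L: e_1·(4) + e_2·(0) + e_3·(1) = 0
T: e_1·(0) + e_2·(-1) + e_3·(-1) = 0
Solving this homogeneous linear system for the smallest-integer solution (first nonzero entry positive) gives (1, 4, -4).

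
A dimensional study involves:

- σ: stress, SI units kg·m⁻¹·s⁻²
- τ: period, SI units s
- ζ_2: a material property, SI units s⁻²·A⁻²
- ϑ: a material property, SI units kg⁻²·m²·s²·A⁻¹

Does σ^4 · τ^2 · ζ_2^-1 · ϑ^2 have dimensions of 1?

yes

Sum the exponent of each base dimension across the product:
  M: 4·[σ]_M + 2·[τ]_M − [ζ_2]_M + 2·[ϑ]_M = 4·(1) + 2·(0) − (0) + 2·(-2) = 0
  L: 4·[σ]_L + 2·[τ]_L − [ζ_2]_L + 2·[ϑ]_L = 4·(-1) + 2·(0) − (0) + 2·(2) = 0
  T: 4·[σ]_T + 2·[τ]_T − [ζ_2]_T + 2·[ϑ]_T = 4·(-2) + 2·(1) − (-2) + 2·(2) = 0
  I: 4·[σ]_I + 2·[τ]_I − [ζ_2]_I + 2·[ϑ]_I = 4·(0) + 2·(0) − (-2) + 2·(-1) = 0
All base exponents vanish — dimensionless.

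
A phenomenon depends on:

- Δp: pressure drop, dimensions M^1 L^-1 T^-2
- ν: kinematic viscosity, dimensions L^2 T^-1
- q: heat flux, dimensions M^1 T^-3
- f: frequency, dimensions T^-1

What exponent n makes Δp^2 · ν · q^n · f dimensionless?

Balance the M exponent: (1)·n from q, plus 2·(1) + (0) + (0) = 2 from the rest, must sum to zero.
n + 2 = 0, so n = -2.

-2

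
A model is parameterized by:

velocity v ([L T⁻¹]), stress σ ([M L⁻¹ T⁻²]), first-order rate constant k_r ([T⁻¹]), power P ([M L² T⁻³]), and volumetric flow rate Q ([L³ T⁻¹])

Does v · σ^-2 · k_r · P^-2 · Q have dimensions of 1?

Sum the exponent of each base dimension across the product:
  M: [v]_M − 2·[σ]_M + [k_r]_M − 2·[P]_M + [Q]_M = (0) − 2·(1) + (0) − 2·(1) + (0) = -4
  L: [v]_L − 2·[σ]_L + [k_r]_L − 2·[P]_L + [Q]_L = (1) − 2·(-1) + (0) − 2·(2) + (3) = 2
  T: [v]_T − 2·[σ]_T + [k_r]_T − 2·[P]_T + [Q]_T = (-1) − 2·(-2) + (-1) − 2·(-3) + (-1) = 7
Net dimensions [M⁻⁴ L² T⁷] ≠ [1] — not dimensionless.

no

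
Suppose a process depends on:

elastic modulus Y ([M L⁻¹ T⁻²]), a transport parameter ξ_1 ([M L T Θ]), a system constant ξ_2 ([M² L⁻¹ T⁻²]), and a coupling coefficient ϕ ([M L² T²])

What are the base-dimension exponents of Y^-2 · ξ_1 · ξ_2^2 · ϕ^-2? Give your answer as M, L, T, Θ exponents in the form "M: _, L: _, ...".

Collect each base-dimension exponent across the product:
  M: −2·(1) + (1) + 2·(2) − 2·(1) = 1
  L: −2·(-1) + (1) + 2·(-1) − 2·(2) = -3
  T: −2·(-2) + (1) + 2·(-2) − 2·(2) = -3
  Θ: −2·(0) + (1) + 2·(0) − 2·(0) = 1
So the dimensions are [M L⁻³ T⁻³ Θ].

M: 1, L: -3, T: -3, Θ: 1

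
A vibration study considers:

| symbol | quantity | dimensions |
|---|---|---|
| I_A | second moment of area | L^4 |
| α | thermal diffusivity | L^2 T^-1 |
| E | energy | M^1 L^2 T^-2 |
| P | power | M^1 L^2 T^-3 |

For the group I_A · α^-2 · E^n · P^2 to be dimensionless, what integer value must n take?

-2

Balance the M exponent: (1)·n from E, plus (0) − 2·(0) + 2·(1) = 2 from the rest, must sum to zero.
n + 2 = 0, so n = -2.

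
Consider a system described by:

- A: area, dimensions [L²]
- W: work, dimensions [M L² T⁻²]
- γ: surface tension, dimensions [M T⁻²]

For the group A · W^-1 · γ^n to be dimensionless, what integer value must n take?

Balance the M exponent: (1)·n from γ, plus (0) − (1) = -1 from the rest, must sum to zero.
n − 1 = 0, so n = 1.

1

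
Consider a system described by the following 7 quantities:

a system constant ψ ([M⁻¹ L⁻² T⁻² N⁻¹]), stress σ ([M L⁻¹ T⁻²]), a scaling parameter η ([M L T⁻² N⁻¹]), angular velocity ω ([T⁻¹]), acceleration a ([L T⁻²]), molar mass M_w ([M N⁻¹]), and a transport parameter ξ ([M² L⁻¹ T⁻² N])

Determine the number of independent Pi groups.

There are 7 variables and 4 base dimensions (M, L, T, N).
The dimension matrix has rank 4.
Independent dimensionless groups: 7 − 4 = 3.

3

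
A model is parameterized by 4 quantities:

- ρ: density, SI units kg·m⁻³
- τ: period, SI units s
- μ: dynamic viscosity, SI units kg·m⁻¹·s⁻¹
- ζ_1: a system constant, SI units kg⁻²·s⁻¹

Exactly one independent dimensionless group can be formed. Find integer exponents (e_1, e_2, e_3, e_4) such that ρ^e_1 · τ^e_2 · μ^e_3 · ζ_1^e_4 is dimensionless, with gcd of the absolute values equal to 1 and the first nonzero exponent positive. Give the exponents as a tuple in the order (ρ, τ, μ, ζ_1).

M: e_1·(1) + e_2·(0) + e_3·(1) + e_4·(-2) = 0
L: e_1·(-3) + e_2·(0) + e_3·(-1) + e_4·(0) = 0
T: e_1·(0) + e_2·(1) + e_3·(-1) + e_4·(-1) = 0
Solving this homogeneous linear system for the smallest-integer solution (first nonzero entry positive) gives (1, -4, -3, -1).

(1, -4, -3, -1)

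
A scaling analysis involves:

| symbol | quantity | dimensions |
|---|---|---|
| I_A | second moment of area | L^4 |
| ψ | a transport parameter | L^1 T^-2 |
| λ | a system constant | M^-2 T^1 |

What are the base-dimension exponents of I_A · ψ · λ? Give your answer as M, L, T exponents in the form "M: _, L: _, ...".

Collect each base-dimension exponent across the product:
  M: (0) + (0) + (-2) = -2
  L: (4) + (1) + (0) = 5
  T: (0) + (-2) + (1) = -1
So the dimensions are [M⁻² L⁵ T⁻¹].

M: -2, L: 5, T: -1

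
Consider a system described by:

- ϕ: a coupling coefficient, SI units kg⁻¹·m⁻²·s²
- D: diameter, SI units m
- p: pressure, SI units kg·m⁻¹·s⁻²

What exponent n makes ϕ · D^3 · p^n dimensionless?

Balance the M exponent: (1)·n from p, plus (-1) + 3·(0) = -1 from the rest, must sum to zero.
n − 1 = 0, so n = 1.

1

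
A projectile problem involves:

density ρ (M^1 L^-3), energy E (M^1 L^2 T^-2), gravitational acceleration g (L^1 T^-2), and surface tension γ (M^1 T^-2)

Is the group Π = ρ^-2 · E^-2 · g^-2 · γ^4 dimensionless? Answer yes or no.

Sum the exponent of each base dimension across the product:
  M: −2·[ρ]_M − 2·[E]_M − 2·[g]_M + 4·[γ]_M = −2·(1) − 2·(1) − 2·(0) + 4·(1) = 0
  L: −2·[ρ]_L − 2·[E]_L − 2·[g]_L + 4·[γ]_L = −2·(-3) − 2·(2) − 2·(1) + 4·(0) = 0
  T: −2·[ρ]_T − 2·[E]_T − 2·[g]_T + 4·[γ]_T = −2·(0) − 2·(-2) − 2·(-2) + 4·(-2) = 0
All base exponents vanish — dimensionless.

yes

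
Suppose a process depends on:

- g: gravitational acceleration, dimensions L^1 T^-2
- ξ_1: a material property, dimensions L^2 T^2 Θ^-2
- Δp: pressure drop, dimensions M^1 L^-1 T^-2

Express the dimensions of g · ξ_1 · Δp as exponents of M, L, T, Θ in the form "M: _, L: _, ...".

Collect each base-dimension exponent across the product:
  M: (0) + (0) + (1) = 1
  L: (1) + (2) + (-1) = 2
  T: (-2) + (2) + (-2) = -2
  Θ: (0) + (-2) + (0) = -2
So the dimensions are [M L² T⁻² Θ⁻²].

M: 1, L: 2, T: -2, Θ: -2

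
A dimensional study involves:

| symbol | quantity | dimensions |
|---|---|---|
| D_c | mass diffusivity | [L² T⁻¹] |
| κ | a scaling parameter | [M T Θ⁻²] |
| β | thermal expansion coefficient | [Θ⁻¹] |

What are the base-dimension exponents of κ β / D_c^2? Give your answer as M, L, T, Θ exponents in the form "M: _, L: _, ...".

M: 1, L: -4, T: 3, Θ: -3

Collect each base-dimension exponent across the product:
  M: −2·(0) + (1) + (0) = 1
  L: −2·(2) + (0) + (0) = -4
  T: −2·(-1) + (1) + (0) = 3
  Θ: −2·(0) + (-2) + (-1) = -3
So the dimensions are [M L⁻⁴ T³ Θ⁻³].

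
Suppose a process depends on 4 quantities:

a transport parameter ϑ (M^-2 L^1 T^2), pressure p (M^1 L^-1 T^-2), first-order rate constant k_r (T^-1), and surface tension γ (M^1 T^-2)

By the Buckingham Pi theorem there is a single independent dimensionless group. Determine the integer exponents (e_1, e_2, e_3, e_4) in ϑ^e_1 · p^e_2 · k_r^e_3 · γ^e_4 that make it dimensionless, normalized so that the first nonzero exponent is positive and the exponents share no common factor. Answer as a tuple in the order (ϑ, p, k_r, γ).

(1, 1, -2, 1)

M: e_1·(-2) + e_2·(1) + e_3·(0) + e_4·(1) = 0
L: e_1·(1) + e_2·(-1) + e_3·(0) + e_4·(0) = 0
T: e_1·(2) + e_2·(-2) + e_3·(-1) + e_4·(-2) = 0
Solving this homogeneous linear system for the smallest-integer solution (first nonzero entry positive) gives (1, 1, -2, 1).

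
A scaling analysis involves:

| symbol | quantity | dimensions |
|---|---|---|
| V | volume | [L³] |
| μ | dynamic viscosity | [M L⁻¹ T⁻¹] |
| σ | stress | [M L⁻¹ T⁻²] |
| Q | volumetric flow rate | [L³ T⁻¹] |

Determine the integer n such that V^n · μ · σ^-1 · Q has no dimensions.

-1

Balance the L exponent: (3)·n from V, plus (-1) − (-1) + (3) = 3 from the rest, must sum to zero.
3n + 3 = 0, so n = -1.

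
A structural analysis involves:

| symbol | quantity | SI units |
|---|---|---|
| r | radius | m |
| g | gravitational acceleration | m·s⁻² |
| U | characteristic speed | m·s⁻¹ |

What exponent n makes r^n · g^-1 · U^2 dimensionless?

-1

Balance the L exponent: (1)·n from r, plus −(1) + 2·(1) = 1 from the rest, must sum to zero.
n + 1 = 0, so n = -1.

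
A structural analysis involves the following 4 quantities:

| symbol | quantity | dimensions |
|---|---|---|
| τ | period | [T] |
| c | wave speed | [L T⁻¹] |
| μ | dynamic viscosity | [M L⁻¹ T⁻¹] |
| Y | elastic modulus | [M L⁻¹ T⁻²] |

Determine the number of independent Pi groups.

There are 4 variables and 3 base dimensions (M, L, T).
The dimension matrix has rank 3.
Independent dimensionless groups: 4 − 3 = 1.

1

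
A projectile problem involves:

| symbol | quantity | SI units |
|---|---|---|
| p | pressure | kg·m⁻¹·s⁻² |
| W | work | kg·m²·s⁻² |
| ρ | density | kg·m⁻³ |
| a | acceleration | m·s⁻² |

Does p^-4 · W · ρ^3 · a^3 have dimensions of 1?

Sum the exponent of each base dimension across the product:
  M: −4·[p]_M + [W]_M + 3·[ρ]_M + 3·[a]_M = −4·(1) + (1) + 3·(1) + 3·(0) = 0
  L: −4·[p]_L + [W]_L + 3·[ρ]_L + 3·[a]_L = −4·(-1) + (2) + 3·(-3) + 3·(1) = 0
  T: −4·[p]_T + [W]_T + 3·[ρ]_T + 3·[a]_T = −4·(-2) + (-2) + 3·(0) + 3·(-2) = 0
All base exponents vanish — dimensionless.

yes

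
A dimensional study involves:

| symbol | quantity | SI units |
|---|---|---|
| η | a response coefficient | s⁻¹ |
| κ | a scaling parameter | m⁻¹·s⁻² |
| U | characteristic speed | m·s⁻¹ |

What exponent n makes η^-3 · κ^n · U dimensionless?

Balance the L exponent: (-1)·n from κ, plus −3·(0) + (1) = 1 from the rest, must sum to zero.
−n + 1 = 0, so n = 1.

1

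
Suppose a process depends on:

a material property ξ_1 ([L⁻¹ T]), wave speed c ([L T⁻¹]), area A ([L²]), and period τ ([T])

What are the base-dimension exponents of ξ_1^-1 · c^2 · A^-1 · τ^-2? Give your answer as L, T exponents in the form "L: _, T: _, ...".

L: 1, T: -5

Collect each base-dimension exponent across the product:
  L: −(-1) + 2·(1) − (2) − 2·(0) = 1
  T: −(1) + 2·(-1) − (0) − 2·(1) = -5
So the dimensions are [L T⁻⁵].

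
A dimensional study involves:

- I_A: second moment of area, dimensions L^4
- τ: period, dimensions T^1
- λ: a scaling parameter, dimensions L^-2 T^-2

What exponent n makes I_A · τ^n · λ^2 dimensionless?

4

Balance the T exponent: (1)·n from τ, plus (0) + 2·(-2) = -4 from the rest, must sum to zero.
n − 4 = 0, so n = 4.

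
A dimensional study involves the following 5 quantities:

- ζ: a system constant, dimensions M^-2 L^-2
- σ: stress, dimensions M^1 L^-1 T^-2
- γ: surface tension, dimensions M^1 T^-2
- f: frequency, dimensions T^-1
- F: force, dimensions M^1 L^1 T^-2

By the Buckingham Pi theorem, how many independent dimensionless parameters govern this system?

There are 5 variables and 3 base dimensions (M, L, T).
The dimension matrix has rank 3.
Independent dimensionless groups: 5 − 3 = 2.

2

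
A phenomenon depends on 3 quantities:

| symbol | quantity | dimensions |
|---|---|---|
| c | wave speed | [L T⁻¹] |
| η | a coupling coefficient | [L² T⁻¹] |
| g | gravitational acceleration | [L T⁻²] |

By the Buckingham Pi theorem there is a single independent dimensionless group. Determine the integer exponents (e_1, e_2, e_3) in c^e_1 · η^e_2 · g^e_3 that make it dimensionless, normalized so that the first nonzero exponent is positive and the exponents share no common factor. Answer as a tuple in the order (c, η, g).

(3, -1, -1)

L: e_1·(1) + e_2·(2) + e_3·(1) = 0
T: e_1·(-1) + e_2·(-1) + e_3·(-2) = 0
Solving this homogeneous linear system for the smallest-integer solution (first nonzero entry positive) gives (3, -1, -1).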